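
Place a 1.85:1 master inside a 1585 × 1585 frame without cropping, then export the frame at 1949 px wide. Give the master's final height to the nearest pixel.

At 1585×1585 the master is width-limited, so height = 1585 / 1.850 ≈ 856.76 px.
Resizing to 1949 px wide multiplies everything by 1.2297: 856.76 → 1053.51 px.

1054 px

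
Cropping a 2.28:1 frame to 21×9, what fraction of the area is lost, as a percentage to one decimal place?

Going from 2.28:1 to 21×9 means cutting height while keeping width.
Fraction kept = (2.280)/(2.333) ≈ 97.71%, so 2.29% is lost.

2.3%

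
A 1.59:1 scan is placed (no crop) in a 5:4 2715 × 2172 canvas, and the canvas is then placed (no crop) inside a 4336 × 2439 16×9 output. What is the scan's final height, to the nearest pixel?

Inside the 2715×2172 canvas the scan is width-limited at 2715.00 × 1707.55.
5:4 in 4336×2439: fills the height, so the intermediate becomes 3048.75 × 2439.00 — a scale of ×1.1229.
So the scan's height is 1707.55 × 1.1229 ≈ 1917.45.

1917 px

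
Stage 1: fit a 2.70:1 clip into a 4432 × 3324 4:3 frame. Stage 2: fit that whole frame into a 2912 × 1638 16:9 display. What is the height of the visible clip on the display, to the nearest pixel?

2.70:1 in 4432×3324: fills the width, so the clip is 4432.00 × 1641.48.
The 4:3 canvas is height-limited in 2912×1638, giving 2184.00 × 1638.00; scale factor 0.4928.
So the clip's height is 1641.48 × 0.4928 ≈ 808.89.

809 px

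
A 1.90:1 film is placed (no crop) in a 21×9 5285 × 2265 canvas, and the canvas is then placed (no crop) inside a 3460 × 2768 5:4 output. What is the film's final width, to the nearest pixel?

2817 px

Inside the 5285×2265 canvas the film is height-limited at 4303.50 × 2265.00.
The 21×9 canvas is width-limited in 3460×2768, giving 3460.00 × 1482.86; scale factor 0.6547.
The film scales with it: width 4303.50 × 0.6547 ≈ 2817.43.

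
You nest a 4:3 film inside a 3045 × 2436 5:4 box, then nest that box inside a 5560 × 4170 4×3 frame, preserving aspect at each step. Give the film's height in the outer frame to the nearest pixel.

4:3 in 3045×2436: fills the width, so the film is 3045.00 × 2283.75.
Second fit — the 5:4 canvas into 5560×4170 spans the height: 5212.50 × 4170.00 (×1.7118 from 3045×2436).
Applying the same ×1.7118: 2283.75 → 3909.38.

3909 px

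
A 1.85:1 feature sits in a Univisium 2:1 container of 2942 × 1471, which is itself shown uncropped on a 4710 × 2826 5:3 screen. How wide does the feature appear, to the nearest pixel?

First fit — 1.85:1 into 2942×1471 spans the height: 2721.35 × 1471.00.
Univisium 2:1 in 4710×2826: fills the width, so the intermediate becomes 4710.00 × 2355.00 — a scale of ×1.6010.
Applying the same ×1.6010: 2721.35 → 4356.75.

4357 px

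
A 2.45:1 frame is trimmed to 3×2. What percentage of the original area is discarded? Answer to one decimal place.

3×2 is narrower than 2.45:1, so the crop keeps the full height and trims the width.
(1.500)/(2.450) ≈ 0.612 of the area survives, leaving 38.78% discarded.

38.8%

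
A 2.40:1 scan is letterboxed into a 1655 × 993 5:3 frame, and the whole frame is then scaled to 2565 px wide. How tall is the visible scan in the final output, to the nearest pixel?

1069 px

At 1655×993 the scan is width-limited, so height = 1655 / 2.400 ≈ 689.58 px.
Resizing to 2565 px wide multiplies everything by 1.5498: 689.58 → 1068.75 px.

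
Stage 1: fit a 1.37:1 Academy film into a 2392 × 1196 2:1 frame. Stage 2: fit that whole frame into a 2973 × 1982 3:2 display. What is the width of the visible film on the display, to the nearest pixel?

1.37:1 Academy in 2392×1196: fills the height, so the film is 1638.52 × 1196.00.
Second fit — the 2:1 canvas into 2973×1982 spans the width: 2973.00 × 1486.50 (×1.2429 from 2392×1196).
Applying the same ×1.2429: 1638.52 → 2036.51.

2037 px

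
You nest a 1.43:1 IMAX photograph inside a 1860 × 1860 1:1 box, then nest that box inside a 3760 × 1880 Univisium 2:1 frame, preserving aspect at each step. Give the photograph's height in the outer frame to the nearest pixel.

1.43:1 IMAX in 1860×1860: fills the width, so the photograph is 1860.00 × 1300.70.
Second fit — the 1:1 canvas into 3760×1880 spans the height: 1880.00 × 1880.00 (×1.0108 from 1860×1860).
So the photograph's height is 1300.70 × 1.0108 ≈ 1314.69.

1315 px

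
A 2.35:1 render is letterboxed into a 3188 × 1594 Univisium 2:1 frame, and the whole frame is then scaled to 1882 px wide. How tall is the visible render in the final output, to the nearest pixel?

801 px

In the 3188×1594 frame the render fills the width: height = 3188 / 2.350 ≈ 1356.60 px.
Scaling 3188 → 1882 is ×0.5903, so the height becomes 1356.60 × 0.5903 ≈ 800.85 px.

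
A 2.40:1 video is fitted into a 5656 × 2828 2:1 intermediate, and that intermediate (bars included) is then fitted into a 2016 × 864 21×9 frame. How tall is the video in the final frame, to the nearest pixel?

720 px

Inside the 5656×2828 canvas the video is width-limited at 5656.00 × 2356.67.
The 2:1 canvas is height-limited in 2016×864, giving 1728.00 × 864.00; scale factor 0.3055.
Applying the same ×0.3055: 2356.67 → 720.00.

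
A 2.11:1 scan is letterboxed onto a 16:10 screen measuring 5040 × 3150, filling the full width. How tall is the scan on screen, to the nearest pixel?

2389 px

That makes the image 2388.63 px tall (5040 / 2.110).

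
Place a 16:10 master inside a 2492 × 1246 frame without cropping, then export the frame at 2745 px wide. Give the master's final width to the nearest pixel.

At 2492×1246 the master is height-limited, so width = 1246 × 16/10 ≈ 1993.60 px.
Resizing to 2745 px wide multiplies everything by 1.1015: 1993.60 → 2196.00 px.

2196 px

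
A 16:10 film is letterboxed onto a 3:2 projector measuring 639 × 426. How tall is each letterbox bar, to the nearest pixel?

16:10 (1.600) > 3:2 (1.500), so the film fills the width.
The film is 639 × 10/16 ≈ 399.38 px tall.
Leftover height: 426 − 399.38 = 26.62 px → 13.31 each side.

13 px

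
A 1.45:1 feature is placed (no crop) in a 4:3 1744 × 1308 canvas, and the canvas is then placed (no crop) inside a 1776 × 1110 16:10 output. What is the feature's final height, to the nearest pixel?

Inside the 1744×1308 canvas the feature is width-limited at 1744.00 × 1202.76.
4:3 in 1776×1110: fills the height, so the intermediate becomes 1480.00 × 1110.00 — a scale of ×0.8486.
So the feature's height is 1202.76 × 0.8486 ≈ 1020.69.

1021 px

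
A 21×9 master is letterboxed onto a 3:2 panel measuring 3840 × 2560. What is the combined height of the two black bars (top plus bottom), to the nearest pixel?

21×9 is wider than 3:2, so it spans the full width.
Content height = 3840 × 9/21 ≈ 1645.71 px.
2560 − 1645.71 = 914.29 px of bars.

914 px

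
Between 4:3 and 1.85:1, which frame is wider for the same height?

1.85:1

4:3 = 1.333 and 1.85; 1.85 > 1.333.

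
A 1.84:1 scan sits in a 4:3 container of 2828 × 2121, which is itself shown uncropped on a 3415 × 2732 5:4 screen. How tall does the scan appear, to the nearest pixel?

Inside the 2828×2121 canvas the scan is width-limited at 2828.00 × 1536.96.
Second fit — the 4:3 canvas into 3415×2732 spans the width: 3415.00 × 2561.25 (×1.2076 from 2828×2121).
The scan scales with it: height 1536.96 × 1.2076 ≈ 1855.98.

1856 px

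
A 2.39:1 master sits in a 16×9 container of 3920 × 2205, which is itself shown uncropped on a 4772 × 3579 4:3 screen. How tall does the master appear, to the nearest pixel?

2.39:1 in 3920×2205: fills the width, so the master is 3920.00 × 1640.17.
16×9 in 4772×3579: fills the width, so the intermediate becomes 4772.00 × 2684.25 — a scale of ×1.2173.
Applying the same ×1.2173: 1640.17 → 1996.65.

1997 px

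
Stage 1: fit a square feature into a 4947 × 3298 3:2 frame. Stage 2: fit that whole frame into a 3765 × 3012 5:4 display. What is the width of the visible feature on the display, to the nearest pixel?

Inside the 4947×3298 canvas the feature is height-limited at 3298.00 × 3298.00.
Second fit — the 3:2 canvas into 3765×3012 spans the width: 3765.00 × 2510.00 (×0.7611 from 4947×3298).
So the feature's width is 3298.00 × 0.7611 ≈ 2510.00.

2510 px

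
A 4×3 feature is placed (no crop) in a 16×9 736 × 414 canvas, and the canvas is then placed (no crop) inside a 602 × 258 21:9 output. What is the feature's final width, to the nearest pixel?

First fit — 4×3 into 736×414 spans the height: 552.00 × 414.00.
16×9 in 602×258: fills the height, so the intermediate becomes 458.67 × 258.00 — a scale of ×0.6232.
The feature scales with it: width 552.00 × 0.6232 ≈ 344.00.

344 px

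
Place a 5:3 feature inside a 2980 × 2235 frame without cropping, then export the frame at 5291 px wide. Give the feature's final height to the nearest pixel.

At 2980×2235 the feature is width-limited, so height = 2980 × 3/5 ≈ 1788.00 px.
Scaling 2980 → 5291 is ×1.7755, so the height becomes 1788.00 × 1.7755 ≈ 3174.60 px.

3175 px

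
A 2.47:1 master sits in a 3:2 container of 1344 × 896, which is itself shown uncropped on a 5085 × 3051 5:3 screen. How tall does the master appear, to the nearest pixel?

1853 px

Inside the 1344×896 canvas the master is width-limited at 1344.00 × 544.13.
3:2 in 5085×3051: fills the height, so the intermediate becomes 4576.50 × 3051.00 — a scale of ×3.4051.
The master scales with it: height 544.13 × 3.4051 ≈ 1852.83.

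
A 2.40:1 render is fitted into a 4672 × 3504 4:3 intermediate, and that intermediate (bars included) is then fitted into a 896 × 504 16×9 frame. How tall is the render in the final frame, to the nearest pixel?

First fit — 2.40:1 into 4672×3504 spans the width: 4672.00 × 1946.67.
Second fit — the 4:3 canvas into 896×504 spans the height: 672.00 × 504.00 (×0.1438 from 4672×3504).
So the render's height is 1946.67 × 0.1438 ≈ 280.00.

280 px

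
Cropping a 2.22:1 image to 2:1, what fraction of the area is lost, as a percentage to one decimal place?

The height stays; only width is cut (since 2:1 is narrower than 2.22:1).
Fraction kept = (2.000)/(2.220) ≈ 90.09%, so 9.91% is lost.

9.9%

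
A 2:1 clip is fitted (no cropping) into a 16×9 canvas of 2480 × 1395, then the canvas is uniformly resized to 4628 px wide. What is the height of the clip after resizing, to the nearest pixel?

2314 px

In the 2480×1395 frame the clip fills the width: height = 2480 × 1/2 ≈ 1240.00 px.
The frame scales by 4628/2480 = 1.8661; 1240.00 × 1.8661 ≈ 2314.00 px.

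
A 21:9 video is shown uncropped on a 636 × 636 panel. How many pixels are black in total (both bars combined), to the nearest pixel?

Since 2.333 > 1.000, the video is width-limited.
Content height = 636 × 9/21 ≈ 272.5714 px.
Leftover height: 636 − 272.5714 = 363.4286 px.
That's 363.4286 × 636 ≈ 231141 black pixels.

231141 pixels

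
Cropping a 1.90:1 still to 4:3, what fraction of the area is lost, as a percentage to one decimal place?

29.8%

The height stays; only width is cut (since 4:3 is narrower than 1.90:1).
(1.333)/(1.900) ≈ 0.702 of the area survives, leaving 29.82% discarded.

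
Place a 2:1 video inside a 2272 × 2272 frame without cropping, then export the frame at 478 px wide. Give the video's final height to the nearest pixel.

239 px

Fitted into 2272×2272, the video spans the width; its height is 2272 × 1/2 ≈ 1136.00 px.
Scaling 2272 → 478 is ×0.2104, so the height becomes 1136.00 × 0.2104 ≈ 239.00 px.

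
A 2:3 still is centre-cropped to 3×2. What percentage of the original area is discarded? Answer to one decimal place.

55.6%

The width stays; only height is cut (since 3×2 is wider than 2:3).
Fraction kept = (0.667)/(1.500) ≈ 44.44%, so 55.56% is lost.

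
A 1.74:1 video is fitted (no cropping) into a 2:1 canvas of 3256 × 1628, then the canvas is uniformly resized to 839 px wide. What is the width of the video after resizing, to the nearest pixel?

730 px

Fitted into 3256×1628, the video spans the height; its width is 1628 × 1.740 ≈ 2832.72 px.
Scaling 3256 → 839 is ×0.2577, so the width becomes 2832.72 × 0.2577 ≈ 729.93 px.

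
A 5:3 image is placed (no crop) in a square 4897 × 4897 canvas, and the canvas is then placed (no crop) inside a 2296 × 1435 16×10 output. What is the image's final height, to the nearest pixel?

861 px

First fit — 5:3 into 4897×4897 spans the width: 4897.00 × 2938.20.
Second fit — the square canvas into 2296×1435 spans the height: 1435.00 × 1435.00 (×0.2930 from 4897×4897).
Applying the same ×0.2930: 2938.20 → 861.00.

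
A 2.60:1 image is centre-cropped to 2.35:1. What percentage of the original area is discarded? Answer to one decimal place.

Going from 2.60:1 to 2.35:1 means cutting width while keeping height.
Area ratio = (2.350)/(2.600) = 90.38%; the remaining 9.62% is cropped out.

9.6%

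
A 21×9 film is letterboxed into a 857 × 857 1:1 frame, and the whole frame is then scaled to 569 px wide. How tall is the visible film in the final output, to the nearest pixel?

244 px

Fitted into 857×857, the film spans the width; its height is 857 × 9/21 ≈ 367.29 px.
Scaling 857 → 569 is ×0.6639, so the height becomes 367.29 × 0.6639 ≈ 243.86 px.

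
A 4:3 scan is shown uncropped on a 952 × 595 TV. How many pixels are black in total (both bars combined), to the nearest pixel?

4:3 (1.333) < 16:10 (1.600), so the scan fills the height.
That makes the image 793.3333 px wide (595 × 4/3).
Black = 952 − 793.3333 = 158.6667 px.
Across the 595-px span: 158.6667 × 595 ≈ 94407 px.

94407 pixels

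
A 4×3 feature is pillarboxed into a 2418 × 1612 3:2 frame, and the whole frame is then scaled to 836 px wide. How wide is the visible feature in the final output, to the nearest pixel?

743 px

At 2418×1612 the feature is height-limited, so width = 1612 × 4/3 ≈ 2149.33 px.
The frame scales by 836/2418 = 0.3457; 2149.33 × 0.3457 ≈ 743.11 px.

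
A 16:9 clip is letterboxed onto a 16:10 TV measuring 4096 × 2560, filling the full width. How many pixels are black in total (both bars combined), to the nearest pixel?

1048576 pixels

That makes the image 2304.0000 px tall (4096 × 9/16).
Leftover height: 2560 − 2304.0000 = 256.0000 px.
Bar area = 256.0000 × 4096 ≈ 1048576 px.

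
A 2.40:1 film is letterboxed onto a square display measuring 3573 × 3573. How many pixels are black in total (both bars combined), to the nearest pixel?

7447025 pixels

2.40:1 is wider than square, so it spans the full width.
Content height = 3573 / 2.400 ≈ 1488.7500 px.
Leftover height: 3573 − 1488.7500 = 2084.2500 px.
Across the 3573-px span: 2084.2500 × 3573 ≈ 7447025 px.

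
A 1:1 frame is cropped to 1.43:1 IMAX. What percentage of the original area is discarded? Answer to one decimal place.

30.1%

The width stays; only height is cut (since 1.43:1 IMAX is wider than 1:1).
(1.000)/(1.430) ≈ 0.699 of the area survives, leaving 30.07% discarded.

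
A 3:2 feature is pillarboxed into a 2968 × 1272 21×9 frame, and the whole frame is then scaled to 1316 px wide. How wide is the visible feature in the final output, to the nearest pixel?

846 px

In the 2968×1272 frame the feature fills the height: width = 1272 × 3/2 ≈ 1908.00 px.
The frame scales by 1316/2968 = 0.4434; 1908.00 × 0.4434 ≈ 846.00 px.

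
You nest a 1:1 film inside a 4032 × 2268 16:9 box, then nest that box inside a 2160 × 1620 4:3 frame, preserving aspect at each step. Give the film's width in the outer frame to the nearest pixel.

1:1 in 4032×2268: fills the height, so the film is 2268.00 × 2268.00.
Second fit — the 16:9 canvas into 2160×1620 spans the width: 2160.00 × 1215.00 (×0.5357 from 4032×2268).
So the film's width is 2268.00 × 0.5357 ≈ 1215.00.

1215 px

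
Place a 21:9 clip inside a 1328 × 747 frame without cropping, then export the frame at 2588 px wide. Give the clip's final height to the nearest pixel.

1109 px

In the 1328×747 frame the clip fills the width: height = 1328 × 9/21 ≈ 569.14 px.
Scaling 1328 → 2588 is ×1.9488, so the height becomes 569.14 × 1.9488 ≈ 1109.14 px.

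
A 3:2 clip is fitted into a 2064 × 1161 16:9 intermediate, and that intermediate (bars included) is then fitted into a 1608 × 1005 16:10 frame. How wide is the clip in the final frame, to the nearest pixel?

1357 px

First fit — 3:2 into 2064×1161 spans the height: 1741.50 × 1161.00.
16:9 in 1608×1005: fills the width, so the intermediate becomes 1608.00 × 904.50 — a scale of ×0.7791.
So the clip's width is 1741.50 × 0.7791 ≈ 1356.75.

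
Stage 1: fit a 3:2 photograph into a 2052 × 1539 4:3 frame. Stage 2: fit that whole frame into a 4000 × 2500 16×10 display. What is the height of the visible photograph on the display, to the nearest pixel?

Inside the 2052×1539 canvas the photograph is width-limited at 2052.00 × 1368.00.
4:3 in 4000×2500: fills the height, so the intermediate becomes 3333.33 × 2500.00 — a scale of ×1.6244.
Applying the same ×1.6244: 1368.00 → 2222.22.

2222 px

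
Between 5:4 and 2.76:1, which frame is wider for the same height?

5:4 = 1.25 and 2.76; 2.76 > 1.25.

2.76:1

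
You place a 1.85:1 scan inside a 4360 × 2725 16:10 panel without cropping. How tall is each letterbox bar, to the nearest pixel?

1.85:1 (1.850) > 16:10 (1.600), so the scan fills the width.
Content height = 4360 / 1.850 ≈ 2356.76 px.
Black = 2725 − 2356.76 = 368.24 px, or 184.12 per bar.

184 px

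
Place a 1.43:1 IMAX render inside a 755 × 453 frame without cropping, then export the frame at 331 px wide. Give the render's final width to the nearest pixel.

284 px

Fitted into 755×453, the render spans the height; its width is 453 × 1.430 ≈ 647.79 px.
Resizing to 331 px wide multiplies everything by 0.4384: 647.79 → 284.00 px.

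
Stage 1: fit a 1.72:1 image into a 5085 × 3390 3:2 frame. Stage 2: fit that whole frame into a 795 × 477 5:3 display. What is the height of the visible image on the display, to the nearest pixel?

Inside the 5085×3390 canvas the image is width-limited at 5085.00 × 2956.40.
3:2 in 795×477: fills the height, so the intermediate becomes 715.50 × 477.00 — a scale of ×0.1407.
Applying the same ×0.1407: 2956.40 → 415.99.

416 px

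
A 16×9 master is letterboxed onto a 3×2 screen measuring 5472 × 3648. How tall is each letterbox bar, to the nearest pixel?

285 px

Since 1.778 > 1.500, the master is width-limited.
The master is 5472 × 9/16 ≈ 3078.00 px tall.
Leftover height: 3648 − 3078.00 = 570.00 px → 285.00 each side.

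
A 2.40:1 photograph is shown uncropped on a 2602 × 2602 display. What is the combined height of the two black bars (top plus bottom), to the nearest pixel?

Since 2.400 > 1.000, the photograph is width-limited.
The photograph is 2602 / 2.400 ≈ 1084.17 px tall.
2602 − 1084.17 = 1517.83 px of bars.

1518 px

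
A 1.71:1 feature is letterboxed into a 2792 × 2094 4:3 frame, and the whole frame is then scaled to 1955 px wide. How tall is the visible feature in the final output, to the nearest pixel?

At 2792×2094 the feature is width-limited, so height = 2792 / 1.710 ≈ 1632.75 px.
Resizing to 1955 px wide multiplies everything by 0.7002: 1632.75 → 1143.27 px.

1143 px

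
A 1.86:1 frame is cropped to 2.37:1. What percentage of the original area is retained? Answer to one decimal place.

78.5%

Going from 1.86:1 to 2.37:1 means cutting height while keeping width.
Fraction kept = (1.860)/(2.370) ≈ 78.48%.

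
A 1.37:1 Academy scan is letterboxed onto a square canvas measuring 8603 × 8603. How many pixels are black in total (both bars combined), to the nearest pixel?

1.37:1 Academy (1.370) > square (1.000), so the scan fills the width.
The scan is 8603 / 1.370 ≈ 6279.5620 px tall.
Black = 8603 − 6279.5620 = 2323.4380 px.
Bar area = 2323.4380 × 8603 ≈ 19988537 px.

19988537 pixels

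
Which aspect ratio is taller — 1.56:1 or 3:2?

1.56 and 3:2 = 1.5; 1.56 > 1.5. The smaller width-to-height ratio is the taller frame.

3:2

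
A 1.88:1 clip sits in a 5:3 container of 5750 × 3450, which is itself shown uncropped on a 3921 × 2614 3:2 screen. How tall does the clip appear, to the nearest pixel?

2086 px

1.88:1 in 5750×3450: fills the width, so the clip is 5750.00 × 3058.51.
5:3 in 3921×2614: fills the width, so the intermediate becomes 3921.00 × 2352.60 — a scale of ×0.6819.
Applying the same ×0.6819: 3058.51 → 2085.64.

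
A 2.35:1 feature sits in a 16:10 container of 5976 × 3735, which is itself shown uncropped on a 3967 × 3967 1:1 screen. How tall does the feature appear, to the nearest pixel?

2.35:1 in 5976×3735: fills the width, so the feature is 5976.00 × 2542.98.
Second fit — the 16:10 canvas into 3967×3967 spans the width: 3967.00 × 2479.38 (×0.6638 from 5976×3735).
The feature scales with it: height 2542.98 × 0.6638 ≈ 1688.09.

1688 px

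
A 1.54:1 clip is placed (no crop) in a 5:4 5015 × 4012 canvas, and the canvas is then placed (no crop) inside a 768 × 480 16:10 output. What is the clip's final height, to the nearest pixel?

390 px

First fit — 1.54:1 into 5015×4012 spans the width: 5015.00 × 3256.49.
The 5:4 canvas is height-limited in 768×480, giving 600.00 × 480.00; scale factor 0.1196.
The clip scales with it: height 3256.49 × 0.1196 ≈ 389.61.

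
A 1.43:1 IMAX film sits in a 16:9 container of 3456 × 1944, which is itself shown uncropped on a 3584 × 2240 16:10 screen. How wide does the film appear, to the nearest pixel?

2883 px

Inside the 3456×1944 canvas the film is height-limited at 2779.92 × 1944.00.
The 16:9 canvas is width-limited in 3584×2240, giving 3584.00 × 2016.00; scale factor 1.0370.
The film scales with it: width 2779.92 × 1.0370 ≈ 2882.88.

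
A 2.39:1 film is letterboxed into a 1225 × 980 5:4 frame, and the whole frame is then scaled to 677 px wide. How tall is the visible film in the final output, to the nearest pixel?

In the 1225×980 frame the film fills the width: height = 1225 / 2.390 ≈ 512.55 px.
The frame scales by 677/1225 = 0.5527; 512.55 × 0.5527 ≈ 283.26 px.

283 px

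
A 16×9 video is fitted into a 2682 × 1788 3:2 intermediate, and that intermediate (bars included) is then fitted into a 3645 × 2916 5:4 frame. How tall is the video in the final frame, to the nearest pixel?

16×9 in 2682×1788: fills the width, so the video is 2682.00 × 1508.62.
Second fit — the 3:2 canvas into 3645×2916 spans the width: 3645.00 × 2430.00 (×1.3591 from 2682×1788).
So the video's height is 1508.62 × 1.3591 ≈ 2050.31.

2050 px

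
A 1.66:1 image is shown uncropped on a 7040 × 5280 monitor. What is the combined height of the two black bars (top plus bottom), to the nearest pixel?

1039 px

1.66:1 (1.660) > 4:3 (1.333), so the image fills the width.
That makes the image 4240.96 px tall (7040 / 1.660).
5280 − 4240.96 = 1039.04 px of bars.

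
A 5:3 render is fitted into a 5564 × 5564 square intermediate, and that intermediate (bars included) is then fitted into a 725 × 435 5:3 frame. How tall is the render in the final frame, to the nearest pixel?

261 px

First fit — 5:3 into 5564×5564 spans the width: 5564.00 × 3338.40.
The square canvas is height-limited in 725×435, giving 435.00 × 435.00; scale factor 0.0782.
So the render's height is 3338.40 × 0.0782 ≈ 261.00.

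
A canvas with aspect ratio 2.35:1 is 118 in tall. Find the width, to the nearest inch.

At 2.35:1, 118 × 2.350 ≈ 277.30.

277 in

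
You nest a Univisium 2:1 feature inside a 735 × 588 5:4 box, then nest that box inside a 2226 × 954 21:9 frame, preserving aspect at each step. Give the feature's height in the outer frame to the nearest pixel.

Univisium 2:1 in 735×588: fills the width, so the feature is 735.00 × 367.50.
The 5:4 canvas is height-limited in 2226×954, giving 1192.50 × 954.00; scale factor 1.6224.
So the feature's height is 367.50 × 1.6224 ≈ 596.25.

596 px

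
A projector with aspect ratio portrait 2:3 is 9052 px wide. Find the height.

Height = 9052 / 2 × 3 = 13578.

13578 px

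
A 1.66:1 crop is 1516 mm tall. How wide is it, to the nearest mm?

2517 mm

1516 × 1.660 = 2516.56.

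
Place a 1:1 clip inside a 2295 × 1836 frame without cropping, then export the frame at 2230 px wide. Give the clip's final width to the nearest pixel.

At 2295×1836 the clip is height-limited, so width = 1836 × 1/1 ≈ 1836.00 px.
Scaling 2295 → 2230 is ×0.9717, so the width becomes 1836.00 × 0.9717 ≈ 1784.00 px.

1784 px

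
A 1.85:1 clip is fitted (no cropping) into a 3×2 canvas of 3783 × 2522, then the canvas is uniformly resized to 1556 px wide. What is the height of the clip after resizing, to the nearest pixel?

841 px

In the 3783×2522 frame the clip fills the width: height = 3783 / 1.850 ≈ 2044.86 px.
The frame scales by 1556/3783 = 0.4113; 2044.86 × 0.4113 ≈ 841.08 px.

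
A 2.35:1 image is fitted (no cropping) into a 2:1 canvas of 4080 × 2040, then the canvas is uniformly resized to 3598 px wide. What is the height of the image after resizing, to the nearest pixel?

At 4080×2040 the image is width-limited, so height = 4080 / 2.350 ≈ 1736.17 px.
Scaling 4080 → 3598 is ×0.8819, so the height becomes 1736.17 × 0.8819 ≈ 1531.06 px.

1531 px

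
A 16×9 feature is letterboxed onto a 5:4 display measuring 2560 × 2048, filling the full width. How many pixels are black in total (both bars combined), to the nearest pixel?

That makes the image 1440.0000 px tall (2560 × 9/16).
Leftover height: 2048 − 1440.0000 = 608.0000 px.
That's 608.0000 × 2560 ≈ 1556480 black pixels.

1556480 pixels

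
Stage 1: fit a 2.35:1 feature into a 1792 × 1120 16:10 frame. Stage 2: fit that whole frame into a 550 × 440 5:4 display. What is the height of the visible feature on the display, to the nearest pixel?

Inside the 1792×1120 canvas the feature is width-limited at 1792.00 × 762.55.
Second fit — the 16:10 canvas into 550×440 spans the width: 550.00 × 343.75 (×0.3069 from 1792×1120).
The feature scales with it: height 762.55 × 0.3069 ≈ 234.04.

234 px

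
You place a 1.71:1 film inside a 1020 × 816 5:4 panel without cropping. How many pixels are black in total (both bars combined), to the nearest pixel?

1.71:1 (1.710) > 5:4 (1.250), so the film fills the width.
That makes the image 596.4912 px tall (1020 / 1.710).
Leftover height: 816 − 596.4912 = 219.5088 px.
Across the 1020-px span: 219.5088 × 1020 ≈ 223899 px.

223899 pixels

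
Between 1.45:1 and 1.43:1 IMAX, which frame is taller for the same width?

1.43:1 IMAX

1.45 and 1.43; 1.45 > 1.43. The smaller width-to-height ratio is the taller frame.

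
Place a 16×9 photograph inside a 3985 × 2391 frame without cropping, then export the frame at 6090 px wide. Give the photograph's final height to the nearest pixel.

3426 px

At 3985×2391 the photograph is width-limited, so height = 3985 × 9/16 ≈ 2241.56 px.
Scaling 3985 → 6090 is ×1.5282, so the height becomes 2241.56 × 1.5282 ≈ 3425.62 px.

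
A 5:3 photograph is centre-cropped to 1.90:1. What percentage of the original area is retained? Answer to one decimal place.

The width stays; only height is cut (since 1.90:1 is wider than 5:3).
(1.667)/(1.900) ≈ 0.877 of the area survives.

87.7%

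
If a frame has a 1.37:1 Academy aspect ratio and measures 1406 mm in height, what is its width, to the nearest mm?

1926 mm

At 1.37:1 Academy, 1406 × 1.370 ≈ 1926.22.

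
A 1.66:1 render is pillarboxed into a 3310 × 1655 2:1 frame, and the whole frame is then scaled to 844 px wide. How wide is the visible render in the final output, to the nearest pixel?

Fitted into 3310×1655, the render spans the height; its width is 1655 × 1.660 ≈ 2747.30 px.
Resizing to 844 px wide multiplies everything by 0.2550: 2747.30 → 700.52 px.

701 px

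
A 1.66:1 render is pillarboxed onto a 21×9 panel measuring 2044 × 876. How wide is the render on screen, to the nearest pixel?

1454 px

1.66:1 is narrower than 21×9, so it spans the full height.
Content width = 876 × 1.660 ≈ 1454.16 px.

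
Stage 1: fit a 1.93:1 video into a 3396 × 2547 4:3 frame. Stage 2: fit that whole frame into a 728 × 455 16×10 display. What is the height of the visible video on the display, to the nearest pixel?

314 px

Inside the 3396×2547 canvas the video is width-limited at 3396.00 × 1759.59.
The 4:3 canvas is height-limited in 728×455, giving 606.67 × 455.00; scale factor 0.1786.
The video scales with it: height 1759.59 × 0.1786 ≈ 314.34.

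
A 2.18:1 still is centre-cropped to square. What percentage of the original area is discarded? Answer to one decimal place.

54.1%

The height stays; only width is cut (since square is narrower than 2.18:1).
Fraction kept = (1.000)/(2.180) ≈ 45.87%, so 54.13% is lost.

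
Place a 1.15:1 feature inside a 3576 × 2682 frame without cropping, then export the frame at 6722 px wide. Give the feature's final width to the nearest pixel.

5798 px

Fitted into 3576×2682, the feature spans the height; its width is 2682 × 1.150 ≈ 3084.30 px.
The frame scales by 6722/3576 = 1.8798; 3084.30 × 1.8798 ≈ 5797.73 px.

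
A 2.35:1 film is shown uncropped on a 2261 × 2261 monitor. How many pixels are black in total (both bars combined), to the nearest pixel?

2.35:1 is wider than 1:1, so it spans the full width.
That makes the image 962.1277 px tall (2261 / 2.350).
Leftover height: 2261 − 962.1277 = 1298.8723 px.
Bar area = 1298.8723 × 2261 ≈ 2936750 px.

2936750 pixels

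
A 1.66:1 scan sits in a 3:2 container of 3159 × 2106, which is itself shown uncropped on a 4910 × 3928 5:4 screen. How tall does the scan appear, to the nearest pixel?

1.66:1 in 3159×2106: fills the width, so the scan is 3159.00 × 1903.01.
3:2 in 4910×3928: fills the width, so the intermediate becomes 4910.00 × 3273.33 — a scale of ×1.5543.
Applying the same ×1.5543: 1903.01 → 2957.83.

2958 px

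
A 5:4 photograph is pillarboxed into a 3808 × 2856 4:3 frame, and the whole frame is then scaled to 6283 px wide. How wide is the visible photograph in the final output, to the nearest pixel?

5890 px

In the 3808×2856 frame the photograph fills the height: width = 2856 × 5/4 ≈ 3570.00 px.
Scaling 3808 → 6283 is ×1.6499, so the width becomes 3570.00 × 1.6499 ≈ 5890.31 px.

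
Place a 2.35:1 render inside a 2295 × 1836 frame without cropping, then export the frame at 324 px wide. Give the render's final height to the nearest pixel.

138 px

In the 2295×1836 frame the render fills the width: height = 2295 / 2.350 ≈ 976.60 px.
Scaling 2295 → 324 is ×0.1412, so the height becomes 976.60 × 0.1412 ≈ 137.87 px.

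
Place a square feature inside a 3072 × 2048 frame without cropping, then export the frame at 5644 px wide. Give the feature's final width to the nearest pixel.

3763 px

In the 3072×2048 frame the feature fills the height: width = 2048 × 1/1 ≈ 2048.00 px.
Resizing to 5644 px wide multiplies everything by 1.8372: 2048.00 → 3762.67 px.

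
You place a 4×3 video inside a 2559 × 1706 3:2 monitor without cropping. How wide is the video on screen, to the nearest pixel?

4×3 (1.333) < 3:2 (1.500), so the video fills the height.
Content width = 1706 × 4/3 ≈ 2274.67 px.

2275 px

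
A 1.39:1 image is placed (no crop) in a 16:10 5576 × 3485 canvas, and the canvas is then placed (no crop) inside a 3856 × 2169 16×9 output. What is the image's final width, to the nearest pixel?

1.39:1 in 5576×3485: fills the height, so the image is 4844.15 × 3485.00.
Second fit — the 16:10 canvas into 3856×2169 spans the height: 3470.40 × 2169.00 (×0.6224 from 5576×3485).
So the image's width is 4844.15 × 0.6224 ≈ 3014.91.

3015 px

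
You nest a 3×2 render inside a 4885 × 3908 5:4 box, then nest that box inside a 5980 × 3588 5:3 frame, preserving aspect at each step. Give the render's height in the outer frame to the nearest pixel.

2990 px

3×2 in 4885×3908: fills the width, so the render is 4885.00 × 3256.67.
5:4 in 5980×3588: fills the height, so the intermediate becomes 4485.00 × 3588.00 — a scale of ×0.9181.
The render scales with it: height 3256.67 × 0.9181 ≈ 2990.00.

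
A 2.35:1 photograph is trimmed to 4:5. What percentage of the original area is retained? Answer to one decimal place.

34.0%

Going from 2.35:1 to 4:5 means cutting width while keeping height.
Fraction kept = (0.800)/(2.350) ≈ 34.04%.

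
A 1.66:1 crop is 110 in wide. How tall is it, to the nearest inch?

Height = 110 / 1.660 = 66.27.

66 in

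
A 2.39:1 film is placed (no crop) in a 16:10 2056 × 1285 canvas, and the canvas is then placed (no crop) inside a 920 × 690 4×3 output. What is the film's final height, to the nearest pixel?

385 px

First fit — 2.39:1 into 2056×1285 spans the width: 2056.00 × 860.25.
16:10 in 920×690: fills the width, so the intermediate becomes 920.00 × 575.00 — a scale of ×0.4475.
So the film's height is 860.25 × 0.4475 ≈ 384.94.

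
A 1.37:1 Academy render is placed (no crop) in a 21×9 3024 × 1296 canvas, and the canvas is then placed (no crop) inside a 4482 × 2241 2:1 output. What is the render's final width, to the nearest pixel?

First fit — 1.37:1 Academy into 3024×1296 spans the height: 1775.52 × 1296.00.
21×9 in 4482×2241: fills the width, so the intermediate becomes 4482.00 × 1920.86 — a scale of ×1.4821.
The render scales with it: width 1775.52 × 1.4821 ≈ 2631.57.

2632 px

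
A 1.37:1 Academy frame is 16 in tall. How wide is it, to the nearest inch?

22 in

At 1.37:1 Academy, 16 × 1.370 ≈ 21.92.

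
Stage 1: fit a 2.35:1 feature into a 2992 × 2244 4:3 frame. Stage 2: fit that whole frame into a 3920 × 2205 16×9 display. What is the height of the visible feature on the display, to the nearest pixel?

First fit — 2.35:1 into 2992×2244 spans the width: 2992.00 × 1273.19.
The 4:3 canvas is height-limited in 3920×2205, giving 2940.00 × 2205.00; scale factor 0.9826.
So the feature's height is 1273.19 × 0.9826 ≈ 1251.06.

1251 px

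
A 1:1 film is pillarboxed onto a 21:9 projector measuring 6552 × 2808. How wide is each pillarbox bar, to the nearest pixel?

1:1 is narrower than 21:9, so it spans the full height.
The film is 2808 × 1/1 ≈ 2808.00 px wide.
Black = 6552 − 2808.00 = 3744.00 px, or 1872.00 per bar.

1872 px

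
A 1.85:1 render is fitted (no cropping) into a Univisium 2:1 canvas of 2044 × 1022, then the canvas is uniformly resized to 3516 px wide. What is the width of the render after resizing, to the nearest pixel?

3252 px

In the 2044×1022 frame the render fills the height: width = 1022 × 1.850 ≈ 1890.70 px.
The frame scales by 3516/2044 = 1.7202; 1890.70 × 1.7202 ≈ 3252.30 px.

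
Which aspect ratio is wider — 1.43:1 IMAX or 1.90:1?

1.90:1

1.43 and 1.9; 1.9 > 1.43.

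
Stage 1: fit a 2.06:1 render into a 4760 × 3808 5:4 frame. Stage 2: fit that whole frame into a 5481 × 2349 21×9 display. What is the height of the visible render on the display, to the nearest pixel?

1425 px

First fit — 2.06:1 into 4760×3808 spans the width: 4760.00 × 2310.68.
The 5:4 canvas is height-limited in 5481×2349, giving 2936.25 × 2349.00; scale factor 0.6169.
Applying the same ×0.6169: 2310.68 → 1425.36.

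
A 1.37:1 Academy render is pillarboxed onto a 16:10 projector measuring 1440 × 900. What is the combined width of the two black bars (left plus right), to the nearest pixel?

1.37:1 Academy (1.370) < 16:10 (1.600), so the render fills the height.
That makes the image 1233.00 px wide (900 × 1.370).
Leftover width: 1440 − 1233.00 = 207.00 px.

207 px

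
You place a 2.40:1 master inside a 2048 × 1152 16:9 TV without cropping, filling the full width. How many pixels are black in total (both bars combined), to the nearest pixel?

That makes the image 853.3333 px tall (2048 / 2.400).
Leftover height: 1152 − 853.3333 = 298.6667 px.
Across the 2048-px span: 298.6667 × 2048 ≈ 611669 px.

611669 pixels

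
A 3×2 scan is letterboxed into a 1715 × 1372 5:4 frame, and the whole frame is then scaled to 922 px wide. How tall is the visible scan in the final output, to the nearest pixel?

Fitted into 1715×1372, the scan spans the width; its height is 1715 × 2/3 ≈ 1143.33 px.
Scaling 1715 → 922 is ×0.5376, so the height becomes 1143.33 × 0.5376 ≈ 614.67 px.

615 px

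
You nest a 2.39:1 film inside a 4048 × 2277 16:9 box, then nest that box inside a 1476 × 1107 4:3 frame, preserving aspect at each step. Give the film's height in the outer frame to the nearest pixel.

2.39:1 in 4048×2277: fills the width, so the film is 4048.00 × 1693.72.
Second fit — the 16:9 canvas into 1476×1107 spans the width: 1476.00 × 830.25 (×0.3646 from 4048×2277).
So the film's height is 1693.72 × 0.3646 ≈ 617.57.

618 px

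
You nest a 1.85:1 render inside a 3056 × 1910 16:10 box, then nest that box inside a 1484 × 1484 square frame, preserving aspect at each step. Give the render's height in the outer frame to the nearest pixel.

First fit — 1.85:1 into 3056×1910 spans the width: 3056.00 × 1651.89.
The 16:10 canvas is width-limited in 1484×1484, giving 1484.00 × 927.50; scale factor 0.4856.
So the render's height is 1651.89 × 0.4856 ≈ 802.16.

802 px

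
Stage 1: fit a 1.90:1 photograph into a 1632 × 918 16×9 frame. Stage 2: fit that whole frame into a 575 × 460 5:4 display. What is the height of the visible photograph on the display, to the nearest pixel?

1.90:1 in 1632×918: fills the width, so the photograph is 1632.00 × 858.95.
16×9 in 575×460: fills the width, so the intermediate becomes 575.00 × 323.44 — a scale of ×0.3523.
So the photograph's height is 858.95 × 0.3523 ≈ 302.63.

303 px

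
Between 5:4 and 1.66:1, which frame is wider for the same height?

1.66:1

5:4 = 1.25 and 1.66; 1.66 > 1.25.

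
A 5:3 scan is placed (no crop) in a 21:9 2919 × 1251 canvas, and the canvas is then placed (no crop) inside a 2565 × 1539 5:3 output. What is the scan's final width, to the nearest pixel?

Inside the 2919×1251 canvas the scan is height-limited at 2085.00 × 1251.00.
Second fit — the 21:9 canvas into 2565×1539 spans the width: 2565.00 × 1099.29 (×0.8787 from 2919×1251).
So the scan's width is 2085.00 × 0.8787 ≈ 1832.14.

1832 px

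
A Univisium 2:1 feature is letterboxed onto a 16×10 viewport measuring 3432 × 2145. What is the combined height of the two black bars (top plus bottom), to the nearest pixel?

429 px

Since 2.000 > 1.600, the feature is width-limited.
The feature is 3432 × 1/2 ≈ 1716.00 px tall.
Leftover height: 2145 − 1716.00 = 429.00 px.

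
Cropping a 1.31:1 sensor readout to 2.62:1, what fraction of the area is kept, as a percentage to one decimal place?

The width stays; only height is cut (since 2.62:1 is wider than 1.31:1).
Fraction kept = (1.310)/(2.620) ≈ 50.00%.

50.0%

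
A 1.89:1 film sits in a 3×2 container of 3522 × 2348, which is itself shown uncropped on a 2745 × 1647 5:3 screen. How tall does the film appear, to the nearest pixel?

1307 px

1.89:1 in 3522×2348: fills the width, so the film is 3522.00 × 1863.49.
The 3×2 canvas is height-limited in 2745×1647, giving 2470.50 × 1647.00; scale factor 0.7014.
So the film's height is 1863.49 × 0.7014 ≈ 1307.14.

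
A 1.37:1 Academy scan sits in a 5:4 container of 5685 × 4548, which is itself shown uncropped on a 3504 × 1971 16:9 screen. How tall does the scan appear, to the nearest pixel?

First fit — 1.37:1 Academy into 5685×4548 spans the width: 5685.00 × 4149.64.
The 5:4 canvas is height-limited in 3504×1971, giving 2463.75 × 1971.00; scale factor 0.4334.
So the scan's height is 4149.64 × 0.4334 ≈ 1798.36.

1798 px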